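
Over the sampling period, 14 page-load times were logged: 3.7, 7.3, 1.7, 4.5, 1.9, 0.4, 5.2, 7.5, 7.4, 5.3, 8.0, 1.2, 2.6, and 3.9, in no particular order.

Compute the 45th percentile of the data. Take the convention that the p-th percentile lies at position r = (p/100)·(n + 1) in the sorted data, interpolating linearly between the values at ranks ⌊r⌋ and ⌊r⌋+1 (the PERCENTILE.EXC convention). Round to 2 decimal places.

Sorted: 0.4, 1.2, 1.7, 1.9, 2.6, 3.7, 3.9, 4.5, 5.2, 5.3, 7.3, 7.4, 7.5, 8.0.
n = 14.
r = (45/100)·(14 + 1) = 6.75.
Rank 6 is 3.7 and rank 7 is 3.9.
Interpolate: 3.7 + 0.75·(3.9 − 3.7) = 3.7 + 0.75·0.2 = 3.85.

3.85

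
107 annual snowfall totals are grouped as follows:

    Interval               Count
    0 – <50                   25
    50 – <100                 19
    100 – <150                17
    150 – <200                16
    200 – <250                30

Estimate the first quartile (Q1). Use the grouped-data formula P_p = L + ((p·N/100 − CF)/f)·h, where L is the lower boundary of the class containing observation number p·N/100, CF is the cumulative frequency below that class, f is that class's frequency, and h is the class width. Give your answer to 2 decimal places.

54.61

N = 107; target position k = 25/100 · 107 = 26.75.
Cumulative frequencies: 25, 44, 61, 77, 107.
Observation 26.75 falls in the class 50 – <100.
L = 50, CF = 25, f = 19, h = 50.
P25 = 50 + ((26.75 − 25)/19)·50 = 50 + 4.60526 = 54.6053.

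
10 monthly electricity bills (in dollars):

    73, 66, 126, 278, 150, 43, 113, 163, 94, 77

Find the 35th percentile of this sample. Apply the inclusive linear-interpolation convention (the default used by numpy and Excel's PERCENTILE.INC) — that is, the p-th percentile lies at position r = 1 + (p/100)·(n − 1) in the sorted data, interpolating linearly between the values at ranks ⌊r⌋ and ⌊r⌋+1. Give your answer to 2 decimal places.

79.55

Sorted: 43, 66, 73, 77, 94, 113, 126, 150, 163, 278.
n = 10.
r = 1 + (35/100)·(10 − 1) = 1 + 3.15 = 4.15.
Rank 4 is 77 and rank 5 is 94.
Interpolate: 77 + 0.15·(94 − 77) = 77 + 0.15·17 = 79.55.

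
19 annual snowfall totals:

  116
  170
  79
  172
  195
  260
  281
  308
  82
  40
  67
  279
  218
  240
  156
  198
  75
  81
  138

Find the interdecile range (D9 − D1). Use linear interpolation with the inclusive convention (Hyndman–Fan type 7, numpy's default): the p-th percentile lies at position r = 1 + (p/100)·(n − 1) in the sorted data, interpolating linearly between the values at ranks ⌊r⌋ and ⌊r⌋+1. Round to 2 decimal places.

206.00

Sorted: 40, 67, 75, 79, 81, 82, 116, 138, 156, 170, 172, 195, 198, 218, 240, 260, 279, 281, 308.
n = 19.
P10: r = 2.8; ranks 2–3 are 67, 75; interpolating gives 73.4.
P90: r = 17.2; ranks 17–18 are 279, 281; interpolating gives 279.4.
Difference: 279.4 − 73.4 = 206.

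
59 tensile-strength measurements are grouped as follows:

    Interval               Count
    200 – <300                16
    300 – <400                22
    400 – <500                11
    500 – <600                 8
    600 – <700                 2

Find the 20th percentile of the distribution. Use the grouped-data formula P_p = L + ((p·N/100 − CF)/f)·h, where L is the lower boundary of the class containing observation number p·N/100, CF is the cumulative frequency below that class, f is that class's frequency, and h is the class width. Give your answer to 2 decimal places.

273.75

N = 59; target position k = 20/100 · 59 = 11.8.
Cumulative frequencies: 16, 38, 49, 57, 59.
Observation 11.8 falls in the class 200 – <300.
L = 200, CF = 0, f = 16, h = 100.
P20 = 200 + ((11.8 − 0)/16)·100 = 200 + 73.75 = 273.75.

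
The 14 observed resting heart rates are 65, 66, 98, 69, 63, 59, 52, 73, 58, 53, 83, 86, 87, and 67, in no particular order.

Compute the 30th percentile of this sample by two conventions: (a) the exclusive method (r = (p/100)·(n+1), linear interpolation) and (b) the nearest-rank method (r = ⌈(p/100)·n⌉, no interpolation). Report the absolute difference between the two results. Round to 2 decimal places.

Sorted: 52, 53, 58, 59, 63, 65, 66, 67, 69, 73, 83, 86, 87, 98.
n = 14.
(a) r = 4.5; between ranks 4 (59) and 5 (63): 61.
(b) the nearest-rank method: rank 5 → 63.
|61 − 63| = 2.

2.00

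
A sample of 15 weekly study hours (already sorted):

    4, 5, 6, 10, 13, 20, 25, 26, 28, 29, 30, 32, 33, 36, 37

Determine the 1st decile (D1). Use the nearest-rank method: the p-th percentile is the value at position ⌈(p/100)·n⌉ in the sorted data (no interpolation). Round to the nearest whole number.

n = 15.
Position = ⌈10/100 · 15⌉ = ⌈1.5⌉ = 2.
The value at rank 2 is 5.

5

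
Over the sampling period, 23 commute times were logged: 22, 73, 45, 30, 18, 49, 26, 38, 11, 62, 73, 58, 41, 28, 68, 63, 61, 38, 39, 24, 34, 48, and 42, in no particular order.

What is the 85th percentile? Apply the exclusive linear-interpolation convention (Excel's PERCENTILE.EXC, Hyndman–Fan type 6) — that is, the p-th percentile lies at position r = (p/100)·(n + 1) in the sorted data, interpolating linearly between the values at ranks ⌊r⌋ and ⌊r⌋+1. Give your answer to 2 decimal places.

Sorted: 11, 18, 22, 24, 26, 28, 30, 34, 38, 38, 39, 41, 42, 45, 48, 49, 58, 61, 62, 63, 68, 73, 73.
n = 23.
r = (85/100)·(23 + 1) = 20.4.
Rank 20 is 63 and rank 21 is 68.
Interpolate: 63 + 0.4·(68 − 63) = 63 + 0.4·5 = 65.

65.00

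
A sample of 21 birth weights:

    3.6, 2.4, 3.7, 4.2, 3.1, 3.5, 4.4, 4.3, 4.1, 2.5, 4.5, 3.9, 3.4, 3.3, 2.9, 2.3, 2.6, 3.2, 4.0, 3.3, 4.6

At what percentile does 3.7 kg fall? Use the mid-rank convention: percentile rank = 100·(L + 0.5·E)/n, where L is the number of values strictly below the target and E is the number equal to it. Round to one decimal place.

Sorted: 2.3, 2.4, 2.5, 2.6, 2.9, 3.1, 3.2, 3.3, 3.3, 3.4, 3.5, 3.6, 3.7, 3.9, 4.0, 4.1, 4.2, 4.3, 4.4, 4.5, 4.6.
Count below 3.7: L = 12; count equal: E = 1; n = 21.
Percentile rank = 100·(12 + 0.5·1)/21 = 100·12.5/21 = 59.52.

59.5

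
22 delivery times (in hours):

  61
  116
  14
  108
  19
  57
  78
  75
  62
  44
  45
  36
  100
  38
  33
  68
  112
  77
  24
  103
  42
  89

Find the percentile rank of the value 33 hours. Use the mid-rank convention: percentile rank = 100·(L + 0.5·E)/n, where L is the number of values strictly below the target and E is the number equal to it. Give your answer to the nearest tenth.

Sorted: 14, 19, 24, 33, 36, 38, 42, 44, 45, 57, 61, 62, 68, 75, 77, 78, 89, 100, 103, 108, 112, 116.
Count below 33: L = 3; count equal: E = 1; n = 22.
Percentile rank = 100·(3 + 0.5·1)/22 = 100·3.5/22 = 15.91.

15.9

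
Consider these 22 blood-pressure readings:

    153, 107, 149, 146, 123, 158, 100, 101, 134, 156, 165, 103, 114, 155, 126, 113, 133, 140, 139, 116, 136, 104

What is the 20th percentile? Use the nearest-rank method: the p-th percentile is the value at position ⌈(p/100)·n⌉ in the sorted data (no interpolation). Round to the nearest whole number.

Sorted: 100, 101, 103, 104, 107, 113, 114, 116, 123, 126, 133, 134, 136, 139, 140, 146, 149, 153, 155, 156, 158, 165.
n = 22.
Position = ⌈20/100 · 22⌉ = ⌈4.4⌉ = 5.
The value at rank 5 is 107.

107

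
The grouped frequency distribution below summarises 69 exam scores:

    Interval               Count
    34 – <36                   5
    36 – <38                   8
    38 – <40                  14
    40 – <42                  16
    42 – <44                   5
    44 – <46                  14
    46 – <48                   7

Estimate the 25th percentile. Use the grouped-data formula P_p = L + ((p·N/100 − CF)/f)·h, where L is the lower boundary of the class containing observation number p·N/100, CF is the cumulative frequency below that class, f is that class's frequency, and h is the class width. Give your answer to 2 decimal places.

N = 69; target position k = 25/100 · 69 = 17.25.
Cumulative frequencies: 5, 13, 27, 43, 48, 62, 69.
Observation 17.25 falls in the class 38 – <40.
L = 38, CF = 13, f = 14, h = 2.
P25 = 38 + ((17.25 − 13)/14)·2 = 38 + 0.607143 = 38.6071.

38.61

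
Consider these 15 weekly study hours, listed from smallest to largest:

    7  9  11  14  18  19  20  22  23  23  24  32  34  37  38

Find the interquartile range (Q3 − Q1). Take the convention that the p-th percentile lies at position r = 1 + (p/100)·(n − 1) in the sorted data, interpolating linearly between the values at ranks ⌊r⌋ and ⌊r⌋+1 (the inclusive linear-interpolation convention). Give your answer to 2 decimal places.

12.00

n = 15.
P25: r = 4.5; ranks 4–5 are 14, 18; interpolating gives 16.
P75: r = 11.5; ranks 11–12 are 24, 32; interpolating gives 28.
Difference: 28 − 16 = 12.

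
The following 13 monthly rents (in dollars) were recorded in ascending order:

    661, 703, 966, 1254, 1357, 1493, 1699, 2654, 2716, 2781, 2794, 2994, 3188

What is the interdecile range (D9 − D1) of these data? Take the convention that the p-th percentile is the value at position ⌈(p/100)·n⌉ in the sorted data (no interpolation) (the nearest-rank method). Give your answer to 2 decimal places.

n = 13.
P10: rank ⌈10/100·13⌉ = 2 → 703.
P90: rank ⌈90/100·13⌉ = 12 → 2994.
Difference: 2994 − 703 = 2291.

2291.00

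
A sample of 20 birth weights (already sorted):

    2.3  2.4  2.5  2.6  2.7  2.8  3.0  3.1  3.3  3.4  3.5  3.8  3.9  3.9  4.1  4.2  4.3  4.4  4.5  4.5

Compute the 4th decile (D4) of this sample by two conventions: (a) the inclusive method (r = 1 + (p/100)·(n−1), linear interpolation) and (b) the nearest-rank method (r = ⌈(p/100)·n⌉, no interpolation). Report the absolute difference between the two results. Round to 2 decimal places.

0.12

n = 20.
(a) r = 8.6; between ranks 8 (3.1) and 9 (3.3): 3.22.
(b) the nearest-rank method: rank 8 → 3.1.
|3.22 − 3.1| = 0.12.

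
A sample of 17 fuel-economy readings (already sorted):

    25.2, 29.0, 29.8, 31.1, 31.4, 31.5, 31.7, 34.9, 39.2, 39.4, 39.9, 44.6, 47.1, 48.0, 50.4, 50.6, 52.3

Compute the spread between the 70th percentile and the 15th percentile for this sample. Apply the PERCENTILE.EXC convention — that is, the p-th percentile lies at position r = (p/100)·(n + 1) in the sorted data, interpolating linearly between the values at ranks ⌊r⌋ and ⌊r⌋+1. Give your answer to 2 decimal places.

n = 17.
P15: r = 2.7; ranks 2–3 are 29.0, 29.8; interpolating gives 29.56.
P70: r = 12.6; ranks 12–13 are 44.6, 47.1; interpolating gives 46.1.
Difference: 46.1 − 29.56 = 16.54.

16.54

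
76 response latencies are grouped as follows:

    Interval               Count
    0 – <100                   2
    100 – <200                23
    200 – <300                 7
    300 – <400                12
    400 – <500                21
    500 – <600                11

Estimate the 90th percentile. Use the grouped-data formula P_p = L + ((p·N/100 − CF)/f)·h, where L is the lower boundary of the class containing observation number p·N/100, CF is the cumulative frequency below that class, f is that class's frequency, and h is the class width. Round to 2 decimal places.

530.91

N = 76; target position k = 90/100 · 76 = 68.4.
Cumulative frequencies: 2, 25, 32, 44, 65, 76.
Observation 68.4 falls in the class 500 – <600.
L = 500, CF = 65, f = 11, h = 100.
P90 = 500 + ((68.4 − 65)/11)·100 = 500 + 30.9091 = 530.909.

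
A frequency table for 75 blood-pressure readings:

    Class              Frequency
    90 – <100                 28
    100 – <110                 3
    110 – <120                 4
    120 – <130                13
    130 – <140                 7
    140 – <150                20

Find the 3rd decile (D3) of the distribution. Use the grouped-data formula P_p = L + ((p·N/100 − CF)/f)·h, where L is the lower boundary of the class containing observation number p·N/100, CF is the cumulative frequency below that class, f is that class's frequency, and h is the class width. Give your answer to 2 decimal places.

98.04

N = 75; target position k = 30/100 · 75 = 22.5.
Cumulative frequencies: 28, 31, 35, 48, 55, 75.
Observation 22.5 falls in the class 90 – <100.
L = 90, CF = 0, f = 28, h = 10.
P30 = 90 + ((22.5 − 0)/28)·10 = 90 + 8.03571 = 98.0357.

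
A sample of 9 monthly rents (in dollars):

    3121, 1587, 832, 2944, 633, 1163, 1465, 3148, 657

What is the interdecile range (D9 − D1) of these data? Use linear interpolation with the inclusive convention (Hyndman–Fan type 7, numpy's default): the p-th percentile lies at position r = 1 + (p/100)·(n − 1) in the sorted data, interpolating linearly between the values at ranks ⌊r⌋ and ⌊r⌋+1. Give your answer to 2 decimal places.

Sorted: 633, 657, 832, 1163, 1465, 1587, 2944, 3121, 3148.
n = 9.
P10: r = 1.8; ranks 1–2 are 633, 657; interpolating gives 652.2.
P90: r = 8.2; ranks 8–9 are 3121, 3148; interpolating gives 3126.4.
Difference: 3126.4 − 652.2 = 2474.2.

2474.20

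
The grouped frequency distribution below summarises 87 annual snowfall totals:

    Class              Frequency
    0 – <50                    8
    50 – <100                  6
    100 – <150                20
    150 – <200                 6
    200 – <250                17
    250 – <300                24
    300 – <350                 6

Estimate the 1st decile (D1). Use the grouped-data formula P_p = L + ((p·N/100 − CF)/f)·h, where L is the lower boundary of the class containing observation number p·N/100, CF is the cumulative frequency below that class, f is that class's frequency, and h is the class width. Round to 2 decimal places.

N = 87; target position k = 10/100 · 87 = 8.7.
Cumulative frequencies: 8, 14, 34, 40, 57, 81, 87.
Observation 8.7 falls in the class 50 – <100.
L = 50, CF = 8, f = 6, h = 50.
P10 = 50 + ((8.7 − 8)/6)·50 = 50 + 5.83333 = 55.8333.

55.83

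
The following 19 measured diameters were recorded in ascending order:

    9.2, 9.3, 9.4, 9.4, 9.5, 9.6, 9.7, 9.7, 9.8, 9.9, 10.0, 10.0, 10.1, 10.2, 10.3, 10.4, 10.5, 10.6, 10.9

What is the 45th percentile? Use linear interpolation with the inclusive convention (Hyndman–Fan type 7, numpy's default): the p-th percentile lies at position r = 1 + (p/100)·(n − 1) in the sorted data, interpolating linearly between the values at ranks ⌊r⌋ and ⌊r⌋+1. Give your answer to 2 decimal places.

9.81

n = 19.
r = 1 + (45/100)·(19 − 1) = 1 + 8.1 = 9.1.
Rank 9 is 9.8 and rank 10 is 9.9.
Interpolate: 9.8 + 0.1·(9.9 − 9.8) = 9.8 + 0.1·0.1 = 9.81.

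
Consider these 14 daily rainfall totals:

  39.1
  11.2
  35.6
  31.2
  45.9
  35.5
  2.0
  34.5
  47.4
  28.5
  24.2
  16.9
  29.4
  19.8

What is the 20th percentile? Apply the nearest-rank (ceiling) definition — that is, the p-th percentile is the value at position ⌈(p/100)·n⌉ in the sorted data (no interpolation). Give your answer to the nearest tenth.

16.9

Sorted: 2.0, 11.2, 16.9, 19.8, 24.2, 28.5, 29.4, 31.2, 34.5, 35.5, 35.6, 39.1, 45.9, 47.4.
n = 14.
Position = ⌈20/100 · 14⌉ = ⌈2.8⌉ = 3.
The value at rank 3 is 16.9.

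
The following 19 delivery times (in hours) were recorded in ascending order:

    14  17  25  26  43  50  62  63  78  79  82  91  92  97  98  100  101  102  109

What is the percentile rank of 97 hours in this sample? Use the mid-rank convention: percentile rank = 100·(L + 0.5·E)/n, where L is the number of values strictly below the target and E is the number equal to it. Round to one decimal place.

Count below 97: L = 13; count equal: E = 1; n = 19.
Percentile rank = 100·(13 + 0.5·1)/19 = 100·13.5/19 = 71.05.

71.1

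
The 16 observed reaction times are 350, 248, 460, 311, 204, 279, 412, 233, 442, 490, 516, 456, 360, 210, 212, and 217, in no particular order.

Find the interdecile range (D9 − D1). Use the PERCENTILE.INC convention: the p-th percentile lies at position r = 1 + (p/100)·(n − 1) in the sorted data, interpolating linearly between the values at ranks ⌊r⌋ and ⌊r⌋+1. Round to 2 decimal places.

Sorted: 204, 210, 212, 217, 233, 248, 279, 311, 350, 360, 412, 442, 456, 460, 490, 516.
n = 16.
P10: r = 2.5; ranks 2–3 are 210, 212; interpolating gives 211.
P90: r = 14.5; ranks 14–15 are 460, 490; interpolating gives 475.
Difference: 475 − 211 = 264.

264.00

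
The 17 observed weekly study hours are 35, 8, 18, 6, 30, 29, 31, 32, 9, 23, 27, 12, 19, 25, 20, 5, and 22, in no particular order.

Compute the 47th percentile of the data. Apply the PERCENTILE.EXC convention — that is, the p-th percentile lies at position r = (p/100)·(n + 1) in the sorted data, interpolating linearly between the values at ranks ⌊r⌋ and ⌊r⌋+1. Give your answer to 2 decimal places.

20.92

Sorted: 5, 6, 8, 9, 12, 18, 19, 20, 22, 23, 25, 27, 29, 30, 31, 32, 35.
n = 17.
r = (47/100)·(17 + 1) = 8.46.
Rank 8 is 20 and rank 9 is 22.
Interpolate: 20 + 0.46·(22 − 20) = 20 + 0.46·2 = 20.92.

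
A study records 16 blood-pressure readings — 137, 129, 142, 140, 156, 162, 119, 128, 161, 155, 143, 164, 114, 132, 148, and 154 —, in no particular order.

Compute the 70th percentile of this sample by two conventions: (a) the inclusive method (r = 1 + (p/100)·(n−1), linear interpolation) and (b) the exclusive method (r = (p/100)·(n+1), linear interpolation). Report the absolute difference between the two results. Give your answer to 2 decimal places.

0.40

Sorted: 114, 119, 128, 129, 132, 137, 140, 142, 143, 148, 154, 155, 156, 161, 162, 164.
n = 16.
(a) r = 11.5; between ranks 11 (154) and 12 (155): 154.5.
(b) r = 11.9; between ranks 11 (154) and 12 (155): 154.9.
|154.5 − 154.9| = 0.4.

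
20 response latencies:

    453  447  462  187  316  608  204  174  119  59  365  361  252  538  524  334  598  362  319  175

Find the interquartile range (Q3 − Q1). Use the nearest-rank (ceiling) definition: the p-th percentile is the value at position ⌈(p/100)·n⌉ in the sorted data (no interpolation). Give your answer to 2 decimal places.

266.00

Sorted: 59, 119, 174, 175, 187, 204, 252, 316, 319, 334, 361, 362, 365, 447, 453, 462, 524, 538, 598, 608.
n = 20.
P25: rank ⌈25/100·20⌉ = 5 → 187.
P75: rank ⌈75/100·20⌉ = 15 → 453.
Difference: 453 − 187 = 266.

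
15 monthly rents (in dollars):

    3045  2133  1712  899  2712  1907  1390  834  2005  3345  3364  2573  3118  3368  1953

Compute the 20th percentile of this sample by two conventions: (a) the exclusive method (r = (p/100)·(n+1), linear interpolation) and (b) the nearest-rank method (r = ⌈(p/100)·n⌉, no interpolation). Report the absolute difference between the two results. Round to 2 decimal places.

64.40

Sorted: 834, 899, 1390, 1712, 1907, 1953, 2005, 2133, 2573, 2712, 3045, 3118, 3345, 3364, 3368.
n = 15.
(a) r = 3.2; between ranks 3 (1390) and 4 (1712): 1454.4.
(b) the nearest-rank method: rank 3 → 1390.
|1454.4 − 1390| = 64.4.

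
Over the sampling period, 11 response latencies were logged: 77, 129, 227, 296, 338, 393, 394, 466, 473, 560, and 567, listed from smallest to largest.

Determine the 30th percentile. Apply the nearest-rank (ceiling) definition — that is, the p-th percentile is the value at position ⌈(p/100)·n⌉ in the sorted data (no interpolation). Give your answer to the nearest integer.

296

n = 11.
Position = ⌈30/100 · 11⌉ = ⌈3.3⌉ = 4.
The value at rank 4 is 296.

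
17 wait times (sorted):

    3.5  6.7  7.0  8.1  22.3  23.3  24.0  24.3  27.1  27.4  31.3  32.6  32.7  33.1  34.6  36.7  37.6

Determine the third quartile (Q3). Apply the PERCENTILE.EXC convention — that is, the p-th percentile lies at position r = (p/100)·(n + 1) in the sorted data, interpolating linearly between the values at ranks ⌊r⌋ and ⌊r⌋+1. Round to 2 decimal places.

32.90

n = 17.
r = (75/100)·(17 + 1) = 13.5.
Rank 13 is 32.7 and rank 14 is 33.1.
Interpolate: 32.7 + 0.5·(33.1 − 32.7) = 32.7 + 0.5·0.4 = 32.9.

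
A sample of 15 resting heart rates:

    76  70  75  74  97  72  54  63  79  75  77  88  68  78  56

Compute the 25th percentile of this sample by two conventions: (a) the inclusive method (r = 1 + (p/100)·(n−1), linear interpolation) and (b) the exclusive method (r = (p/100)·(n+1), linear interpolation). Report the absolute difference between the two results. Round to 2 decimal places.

1.00

Sorted: 54, 56, 63, 68, 70, 72, 74, 75, 75, 76, 77, 78, 79, 88, 97.
n = 15.
(a) r = 4.5; between ranks 4 (68) and 5 (70): 69.
(b) r = 4 → value at rank 4 = 68.
|69 − 68| = 1.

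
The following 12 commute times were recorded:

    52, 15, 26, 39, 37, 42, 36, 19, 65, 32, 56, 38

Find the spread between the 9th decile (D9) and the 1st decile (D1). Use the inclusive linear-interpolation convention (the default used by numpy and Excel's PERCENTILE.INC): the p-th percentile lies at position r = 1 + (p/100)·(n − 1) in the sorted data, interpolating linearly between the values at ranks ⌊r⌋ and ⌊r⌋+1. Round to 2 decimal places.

35.90

Sorted: 15, 19, 26, 32, 36, 37, 38, 39, 42, 52, 56, 65.
n = 12.
P10: r = 2.1; ranks 2–3 are 19, 26; interpolating gives 19.7.
P90: r = 10.9; ranks 10–11 are 52, 56; interpolating gives 55.6.
Difference: 55.6 − 19.7 = 35.9.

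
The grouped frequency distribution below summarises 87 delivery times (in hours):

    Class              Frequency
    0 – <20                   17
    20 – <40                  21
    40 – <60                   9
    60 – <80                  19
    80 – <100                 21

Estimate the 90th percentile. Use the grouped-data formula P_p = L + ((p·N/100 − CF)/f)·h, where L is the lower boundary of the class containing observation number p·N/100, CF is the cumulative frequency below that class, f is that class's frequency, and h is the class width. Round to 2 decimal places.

91.71

N = 87; target position k = 90/100 · 87 = 78.3.
Cumulative frequencies: 17, 38, 47, 66, 87.
Observation 78.3 falls in the class 80 – <100.
L = 80, CF = 66, f = 21, h = 20.
P90 = 80 + ((78.3 − 66)/21)·20 = 80 + 11.7143 = 91.7143.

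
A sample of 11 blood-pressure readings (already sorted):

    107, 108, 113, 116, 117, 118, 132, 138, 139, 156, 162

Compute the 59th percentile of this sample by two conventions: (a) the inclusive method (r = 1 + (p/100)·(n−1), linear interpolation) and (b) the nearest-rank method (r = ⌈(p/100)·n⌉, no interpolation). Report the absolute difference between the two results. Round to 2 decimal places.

1.40

n = 11.
(a) r = 6.9; between ranks 6 (118) and 7 (132): 130.6.
(b) the nearest-rank method: rank 7 → 132.
|130.6 − 132| = 1.4.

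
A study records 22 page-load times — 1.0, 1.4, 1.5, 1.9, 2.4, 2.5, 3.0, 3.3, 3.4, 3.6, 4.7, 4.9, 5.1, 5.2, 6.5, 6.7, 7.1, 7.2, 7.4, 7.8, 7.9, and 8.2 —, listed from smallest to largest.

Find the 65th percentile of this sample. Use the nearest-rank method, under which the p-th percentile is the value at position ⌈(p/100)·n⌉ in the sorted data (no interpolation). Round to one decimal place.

n = 22.
Position = ⌈65/100 · 22⌉ = ⌈14.3⌉ = 15.
The value at rank 15 is 6.5.

6.5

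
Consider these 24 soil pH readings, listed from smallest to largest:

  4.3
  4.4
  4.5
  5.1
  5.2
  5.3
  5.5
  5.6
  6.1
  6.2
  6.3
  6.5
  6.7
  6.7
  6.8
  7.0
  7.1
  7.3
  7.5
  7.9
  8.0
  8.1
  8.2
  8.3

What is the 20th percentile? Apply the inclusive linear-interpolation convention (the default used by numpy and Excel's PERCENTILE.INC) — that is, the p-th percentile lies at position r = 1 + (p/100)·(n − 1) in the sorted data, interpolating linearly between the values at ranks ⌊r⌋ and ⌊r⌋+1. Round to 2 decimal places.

5.26

n = 24.
r = 1 + (20/100)·(24 − 1) = 1 + 4.6 = 5.6.
Rank 5 is 5.2 and rank 6 is 5.3.
Interpolate: 5.2 + 0.6·(5.3 − 5.2) = 5.2 + 0.6·0.1 = 5.26.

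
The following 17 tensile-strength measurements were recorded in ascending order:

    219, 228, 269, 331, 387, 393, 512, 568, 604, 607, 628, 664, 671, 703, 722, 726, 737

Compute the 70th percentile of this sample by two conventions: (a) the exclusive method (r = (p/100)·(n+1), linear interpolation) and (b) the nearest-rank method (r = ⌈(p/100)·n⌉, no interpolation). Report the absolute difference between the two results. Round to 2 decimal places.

4.20

n = 17.
(a) r = 12.6; between ranks 12 (664) and 13 (671): 668.2.
(b) the nearest-rank method: rank 12 → 664.
|668.2 − 664| = 4.2.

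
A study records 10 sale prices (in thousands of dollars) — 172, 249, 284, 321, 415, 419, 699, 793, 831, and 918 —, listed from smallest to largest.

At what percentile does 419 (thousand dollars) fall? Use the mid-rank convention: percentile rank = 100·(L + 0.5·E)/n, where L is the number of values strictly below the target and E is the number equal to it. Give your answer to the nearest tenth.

55.0

Count below 419: L = 5; count equal: E = 1; n = 10.
Percentile rank = 100·(5 + 0.5·1)/10 = 100·5.5/10 = 55.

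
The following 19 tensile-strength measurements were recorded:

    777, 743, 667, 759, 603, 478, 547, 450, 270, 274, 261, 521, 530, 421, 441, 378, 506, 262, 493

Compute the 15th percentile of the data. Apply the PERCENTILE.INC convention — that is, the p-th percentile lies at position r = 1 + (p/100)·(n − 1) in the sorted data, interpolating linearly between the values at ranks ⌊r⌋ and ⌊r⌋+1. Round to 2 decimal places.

272.80

Sorted: 261, 262, 270, 274, 378, 421, 441, 450, 478, 493, 506, 521, 530, 547, 603, 667, 743, 759, 777.
n = 19.
r = 1 + (15/100)·(19 − 1) = 1 + 2.7 = 3.7.
Rank 3 is 270 and rank 4 is 274.
Interpolate: 270 + 0.7·(274 − 270) = 270 + 0.7·4 = 272.8.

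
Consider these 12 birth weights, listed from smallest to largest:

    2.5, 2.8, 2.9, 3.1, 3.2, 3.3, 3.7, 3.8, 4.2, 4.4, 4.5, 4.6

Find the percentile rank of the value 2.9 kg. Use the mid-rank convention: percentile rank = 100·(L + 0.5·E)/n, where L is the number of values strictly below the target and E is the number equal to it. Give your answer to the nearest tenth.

Count below 2.9: L = 2; count equal: E = 1; n = 12.
Percentile rank = 100·(2 + 0.5·1)/12 = 100·2.5/12 = 20.83.

20.8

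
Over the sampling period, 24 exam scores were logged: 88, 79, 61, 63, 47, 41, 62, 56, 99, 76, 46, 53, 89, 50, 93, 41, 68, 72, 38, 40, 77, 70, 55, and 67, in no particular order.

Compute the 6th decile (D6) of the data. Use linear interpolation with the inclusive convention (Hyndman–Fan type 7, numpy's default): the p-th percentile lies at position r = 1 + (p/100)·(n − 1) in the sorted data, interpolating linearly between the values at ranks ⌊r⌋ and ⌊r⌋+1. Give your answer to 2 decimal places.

Sorted: 38, 40, 41, 41, 46, 47, 50, 53, 55, 56, 61, 62, 63, 67, 68, 70, 72, 76, 77, 79, 88, 89, 93, 99.
n = 24.
r = 1 + (60/100)·(24 − 1) = 1 + 13.8 = 14.8.
Rank 14 is 67 and rank 15 is 68.
Interpolate: 67 + 0.8·(68 − 67) = 67 + 0.8·1 = 67.8.

67.80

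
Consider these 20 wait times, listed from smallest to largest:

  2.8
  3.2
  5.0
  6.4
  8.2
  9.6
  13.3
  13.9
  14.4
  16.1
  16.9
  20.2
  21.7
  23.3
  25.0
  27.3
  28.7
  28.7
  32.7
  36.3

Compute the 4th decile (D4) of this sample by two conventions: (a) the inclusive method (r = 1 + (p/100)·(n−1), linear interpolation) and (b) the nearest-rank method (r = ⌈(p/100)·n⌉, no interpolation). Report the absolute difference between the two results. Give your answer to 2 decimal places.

n = 20.
(a) r = 8.6; between ranks 8 (13.9) and 9 (14.4): 14.2.
(b) the nearest-rank method: rank 8 → 13.9.
|14.2 − 13.9| = 0.3.

0.30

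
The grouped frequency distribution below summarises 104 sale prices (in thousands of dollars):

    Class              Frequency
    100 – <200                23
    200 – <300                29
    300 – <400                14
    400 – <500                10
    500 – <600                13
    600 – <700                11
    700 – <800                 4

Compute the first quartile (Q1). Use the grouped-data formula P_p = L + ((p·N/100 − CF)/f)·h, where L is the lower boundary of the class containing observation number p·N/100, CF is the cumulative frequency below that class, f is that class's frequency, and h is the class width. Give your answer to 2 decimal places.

210.34

N = 104; target position k = 25/100 · 104 = 26.
Cumulative frequencies: 23, 52, 66, 76, 89, 100, 104.
Observation 26 falls in the class 200 – <300.
L = 200, CF = 23, f = 29, h = 100.
P25 = 200 + ((26 − 23)/29)·100 = 200 + 10.3448 = 210.345.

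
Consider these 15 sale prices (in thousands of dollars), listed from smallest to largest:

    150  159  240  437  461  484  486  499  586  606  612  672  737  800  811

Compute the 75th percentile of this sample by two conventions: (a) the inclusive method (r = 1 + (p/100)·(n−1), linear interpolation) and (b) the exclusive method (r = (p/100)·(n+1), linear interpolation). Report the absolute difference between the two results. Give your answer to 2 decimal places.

30.00

n = 15.
(a) r = 11.5; between ranks 11 (612) and 12 (672): 642.
(b) r = 12 → value at rank 12 = 672.
|642 − 672| = 30.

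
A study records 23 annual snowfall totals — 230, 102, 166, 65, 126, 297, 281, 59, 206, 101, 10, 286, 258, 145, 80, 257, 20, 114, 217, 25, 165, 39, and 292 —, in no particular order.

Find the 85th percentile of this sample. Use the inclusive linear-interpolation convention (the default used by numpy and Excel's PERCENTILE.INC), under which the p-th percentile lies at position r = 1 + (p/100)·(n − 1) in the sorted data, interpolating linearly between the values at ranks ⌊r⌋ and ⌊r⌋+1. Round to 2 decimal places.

Sorted: 10, 20, 25, 39, 59, 65, 80, 101, 102, 114, 126, 145, 165, 166, 206, 217, 230, 257, 258, 281, 286, 292, 297.
n = 23.
r = 1 + (85/100)·(23 − 1) = 1 + 18.7 = 19.7.
Rank 19 is 258 and rank 20 is 281.
Interpolate: 258 + 0.7·(281 − 258) = 258 + 0.7·23 = 274.1.

274.10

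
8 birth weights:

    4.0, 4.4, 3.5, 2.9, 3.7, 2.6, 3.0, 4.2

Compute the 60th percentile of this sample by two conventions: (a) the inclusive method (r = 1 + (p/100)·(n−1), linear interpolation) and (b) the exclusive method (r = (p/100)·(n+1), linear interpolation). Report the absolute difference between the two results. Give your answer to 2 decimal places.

0.06

Sorted: 2.6, 2.9, 3.0, 3.5, 3.7, 4.0, 4.2, 4.4.
n = 8.
(a) r = 5.2; between ranks 5 (3.7) and 6 (4.0): 3.76.
(b) r = 5.4; between ranks 5 (3.7) and 6 (4.0): 3.82.
|3.76 − 3.82| = 0.06.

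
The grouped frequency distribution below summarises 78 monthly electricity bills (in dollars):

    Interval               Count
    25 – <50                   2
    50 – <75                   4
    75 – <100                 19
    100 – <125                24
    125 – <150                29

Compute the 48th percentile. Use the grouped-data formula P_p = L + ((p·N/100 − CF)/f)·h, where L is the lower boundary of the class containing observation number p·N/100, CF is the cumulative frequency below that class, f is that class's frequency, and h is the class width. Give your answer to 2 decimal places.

N = 78; target position k = 48/100 · 78 = 37.44.
Cumulative frequencies: 2, 6, 25, 49, 78.
Observation 37.44 falls in the class 100 – <125.
L = 100, CF = 25, f = 24, h = 25.
P48 = 100 + ((37.44 − 25)/24)·25 = 100 + 12.9583 = 112.958.

112.96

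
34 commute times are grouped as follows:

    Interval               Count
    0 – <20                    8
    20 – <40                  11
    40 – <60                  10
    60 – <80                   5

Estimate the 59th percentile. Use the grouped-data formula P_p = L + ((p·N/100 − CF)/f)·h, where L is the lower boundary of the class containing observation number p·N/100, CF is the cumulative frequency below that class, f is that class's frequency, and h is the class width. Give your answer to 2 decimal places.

42.12

N = 34; target position k = 59/100 · 34 = 20.06.
Cumulative frequencies: 8, 19, 29, 34.
Observation 20.06 falls in the class 40 – <60.
L = 40, CF = 19, f = 10, h = 20.
P59 = 40 + ((20.06 − 19)/10)·20 = 40 + 2.12 = 42.12.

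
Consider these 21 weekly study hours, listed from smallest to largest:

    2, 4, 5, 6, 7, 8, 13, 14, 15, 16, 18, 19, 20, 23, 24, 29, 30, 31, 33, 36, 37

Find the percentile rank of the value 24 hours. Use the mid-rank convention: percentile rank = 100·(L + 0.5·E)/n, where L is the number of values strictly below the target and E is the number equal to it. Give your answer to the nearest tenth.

Count below 24: L = 14; count equal: E = 1; n = 21.
Percentile rank = 100·(14 + 0.5·1)/21 = 100·14.5/21 = 69.05.

69.0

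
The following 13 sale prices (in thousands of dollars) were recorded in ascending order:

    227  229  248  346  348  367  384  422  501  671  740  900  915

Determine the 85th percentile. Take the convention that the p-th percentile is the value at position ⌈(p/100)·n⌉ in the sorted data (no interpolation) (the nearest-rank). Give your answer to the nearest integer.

900

n = 13.
Position = ⌈85/100 · 13⌉ = ⌈11.05⌉ = 12.
The value at rank 12 is 900.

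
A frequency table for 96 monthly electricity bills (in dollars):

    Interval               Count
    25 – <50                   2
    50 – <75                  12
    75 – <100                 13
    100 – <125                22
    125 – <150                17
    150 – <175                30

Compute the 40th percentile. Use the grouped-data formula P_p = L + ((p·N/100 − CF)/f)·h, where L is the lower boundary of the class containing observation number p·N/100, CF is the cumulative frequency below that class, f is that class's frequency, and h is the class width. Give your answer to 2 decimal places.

N = 96; target position k = 40/100 · 96 = 38.4.
Cumulative frequencies: 2, 14, 27, 49, 66, 96.
Observation 38.4 falls in the class 100 – <125.
L = 100, CF = 27, f = 22, h = 25.
P40 = 100 + ((38.4 − 27)/22)·25 = 100 + 12.9545 = 112.955.

112.95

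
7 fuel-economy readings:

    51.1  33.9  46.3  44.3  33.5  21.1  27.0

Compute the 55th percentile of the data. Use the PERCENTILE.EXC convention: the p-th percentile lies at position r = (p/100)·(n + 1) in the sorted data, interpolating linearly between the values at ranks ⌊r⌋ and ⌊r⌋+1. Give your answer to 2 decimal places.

38.06

Sorted: 21.1, 27.0, 33.5, 33.9, 44.3, 46.3, 51.1.
n = 7.
r = (55/100)·(7 + 1) = 4.4.
Rank 4 is 33.9 and rank 5 is 44.3.
Interpolate: 33.9 + 0.4·(44.3 − 33.9) = 33.9 + 0.4·10.4 = 38.06.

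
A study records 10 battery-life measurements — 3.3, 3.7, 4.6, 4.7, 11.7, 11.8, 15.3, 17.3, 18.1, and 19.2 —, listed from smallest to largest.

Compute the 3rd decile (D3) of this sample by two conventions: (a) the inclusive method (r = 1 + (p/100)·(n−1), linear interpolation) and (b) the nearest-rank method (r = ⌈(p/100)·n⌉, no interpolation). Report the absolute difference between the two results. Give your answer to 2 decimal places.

n = 10.
(a) r = 3.7; between ranks 3 (4.6) and 4 (4.7): 4.67.
(b) the nearest-rank method: rank 3 → 4.6.
|4.67 − 4.6| = 0.07.

0.07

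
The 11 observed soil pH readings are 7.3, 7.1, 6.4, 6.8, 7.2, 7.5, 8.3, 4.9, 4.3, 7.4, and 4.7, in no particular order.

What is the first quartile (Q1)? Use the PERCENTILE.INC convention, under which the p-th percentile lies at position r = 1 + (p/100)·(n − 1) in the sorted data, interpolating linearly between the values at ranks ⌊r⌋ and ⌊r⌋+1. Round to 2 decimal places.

5.65

Sorted: 4.3, 4.7, 4.9, 6.4, 6.8, 7.1, 7.2, 7.3, 7.4, 7.5, 8.3.
n = 11.
r = 1 + (25/100)·(11 − 1) = 1 + 2.5 = 3.5.
Rank 3 is 4.9 and rank 4 is 6.4.
Interpolate: 4.9 + 0.5·(6.4 − 4.9) = 4.9 + 0.5·1.5 = 5.65.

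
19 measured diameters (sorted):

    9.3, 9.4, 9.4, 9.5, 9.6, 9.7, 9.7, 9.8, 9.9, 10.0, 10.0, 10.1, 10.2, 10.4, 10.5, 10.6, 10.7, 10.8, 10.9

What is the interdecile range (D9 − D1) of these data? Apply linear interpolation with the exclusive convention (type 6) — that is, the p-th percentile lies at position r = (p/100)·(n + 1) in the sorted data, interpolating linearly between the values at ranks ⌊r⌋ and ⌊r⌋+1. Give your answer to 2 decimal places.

1.40

n = 19.
P10: r = 2 (integer) → 9.4.
P90: r = 18 (integer) → 10.8.
Difference: 10.8 − 9.4 = 1.4.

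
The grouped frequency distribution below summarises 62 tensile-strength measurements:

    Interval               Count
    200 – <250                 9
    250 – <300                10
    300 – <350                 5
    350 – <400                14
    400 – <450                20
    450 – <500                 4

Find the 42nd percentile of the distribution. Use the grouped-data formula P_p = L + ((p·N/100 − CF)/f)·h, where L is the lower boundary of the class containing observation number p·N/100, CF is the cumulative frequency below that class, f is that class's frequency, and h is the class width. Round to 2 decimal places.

357.29

N = 62; target position k = 42/100 · 62 = 26.04.
Cumulative frequencies: 9, 19, 24, 38, 58, 62.
Observation 26.04 falls in the class 350 – <400.
L = 350, CF = 24, f = 14, h = 50.
P42 = 350 + ((26.04 − 24)/14)·50 = 350 + 7.28571 = 357.286.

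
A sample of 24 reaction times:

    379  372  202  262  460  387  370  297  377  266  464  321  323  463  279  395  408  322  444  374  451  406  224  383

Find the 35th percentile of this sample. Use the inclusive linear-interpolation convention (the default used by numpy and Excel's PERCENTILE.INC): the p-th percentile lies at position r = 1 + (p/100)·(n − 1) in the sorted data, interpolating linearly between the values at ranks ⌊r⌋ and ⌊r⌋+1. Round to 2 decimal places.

325.35

Sorted: 202, 224, 262, 266, 279, 297, 321, 322, 323, 370, 372, 374, 377, 379, 383, 387, 395, 406, 408, 444, 451, 460, 463, 464.
n = 24.
r = 1 + (35/100)·(24 − 1) = 1 + 8.05 = 9.05.
Rank 9 is 323 and rank 10 is 370.
Interpolate: 323 + 0.05·(370 − 323) = 323 + 0.05·47 = 325.35.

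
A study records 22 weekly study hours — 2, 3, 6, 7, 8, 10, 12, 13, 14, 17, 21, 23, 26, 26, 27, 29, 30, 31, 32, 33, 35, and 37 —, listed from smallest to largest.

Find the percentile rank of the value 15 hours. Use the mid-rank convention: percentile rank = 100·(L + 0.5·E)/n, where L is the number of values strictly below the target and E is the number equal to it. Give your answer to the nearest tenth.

40.9

Count below 15: L = 9; count equal: E = 0; n = 22.
Percentile rank = 100·(9 + 0.5·0)/22 = 100·9/22 = 40.91.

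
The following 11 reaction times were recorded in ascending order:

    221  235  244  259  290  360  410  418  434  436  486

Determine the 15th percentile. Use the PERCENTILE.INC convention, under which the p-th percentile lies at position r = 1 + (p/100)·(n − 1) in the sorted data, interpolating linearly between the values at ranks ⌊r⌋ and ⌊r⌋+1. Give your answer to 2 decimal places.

239.50

n = 11.
r = 1 + (15/100)·(11 − 1) = 1 + 1.5 = 2.5.
Rank 2 is 235 and rank 3 is 244.
Interpolate: 235 + 0.5·(244 − 235) = 235 + 0.5·9 = 239.5.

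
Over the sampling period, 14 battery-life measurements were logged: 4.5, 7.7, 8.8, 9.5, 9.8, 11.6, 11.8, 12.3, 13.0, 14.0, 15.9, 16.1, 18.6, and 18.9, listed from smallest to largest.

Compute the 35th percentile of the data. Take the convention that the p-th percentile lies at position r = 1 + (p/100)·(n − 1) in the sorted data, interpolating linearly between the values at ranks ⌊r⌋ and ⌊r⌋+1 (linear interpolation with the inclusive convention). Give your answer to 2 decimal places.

n = 14.
r = 1 + (35/100)·(14 − 1) = 1 + 4.55 = 5.55.
Rank 5 is 9.8 and rank 6 is 11.6.
Interpolate: 9.8 + 0.55·(11.6 − 9.8) = 9.8 + 0.55·1.8 = 10.79.

10.79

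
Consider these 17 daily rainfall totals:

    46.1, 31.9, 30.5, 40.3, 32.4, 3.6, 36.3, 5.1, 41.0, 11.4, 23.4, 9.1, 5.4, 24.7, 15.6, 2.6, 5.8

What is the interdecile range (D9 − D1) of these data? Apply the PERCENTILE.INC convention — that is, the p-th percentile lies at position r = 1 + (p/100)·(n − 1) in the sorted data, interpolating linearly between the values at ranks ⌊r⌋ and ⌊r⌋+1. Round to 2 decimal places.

36.08

Sorted: 2.6, 3.6, 5.1, 5.4, 5.8, 9.1, 11.4, 15.6, 23.4, 24.7, 30.5, 31.9, 32.4, 36.3, 40.3, 41.0, 46.1.
n = 17.
P10: r = 2.6; ranks 2–3 are 3.6, 5.1; interpolating gives 4.5.
P90: r = 15.4; ranks 15–16 are 40.3, 41.0; interpolating gives 40.58.
Difference: 40.58 − 4.5 = 36.08.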